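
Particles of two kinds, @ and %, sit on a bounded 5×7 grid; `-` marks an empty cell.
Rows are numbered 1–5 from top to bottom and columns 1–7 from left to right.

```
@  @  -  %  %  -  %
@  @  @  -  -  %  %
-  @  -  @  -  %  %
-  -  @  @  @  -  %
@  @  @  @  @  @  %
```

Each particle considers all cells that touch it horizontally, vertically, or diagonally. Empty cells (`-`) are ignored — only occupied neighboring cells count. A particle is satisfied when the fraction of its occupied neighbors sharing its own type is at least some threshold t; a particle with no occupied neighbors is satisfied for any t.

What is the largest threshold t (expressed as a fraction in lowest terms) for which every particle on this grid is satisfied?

1/2

Row 1: (1,1)@ 3/3 · (1,2)@ 4/4 · (1,4)% 1/2 · (1,5)% 2/2 · (1,7)% 2/2
Row 2: (2,1)@ 4/4 · (2,2)@ 5/5 · (2,3)@ 4/5 · (2,6)% 5/5 · (2,7)% 4/4
Row 3: (3,2)@ 4/4 · (3,4)@ 4/4 · (3,6)% 4/5 · (3,7)% 4/4
Row 4: (4,3)@ 6/6 · (4,4)@ 6/6 · (4,5)@ 5/6 · (4,7)% 3/4
Row 5: (5,1)@ 1/1 · (5,2)@ 3/3 · (5,3)@ 4/4 · (5,4)@ 5/5 · (5,5)@ 4/4 · (5,6)@ 2/4 · (5,7)% 1/2
The smallest same-type fraction is 1/2 at (1,4), which reduces to 1/2. Any threshold above that leaves this particle unsatisfied.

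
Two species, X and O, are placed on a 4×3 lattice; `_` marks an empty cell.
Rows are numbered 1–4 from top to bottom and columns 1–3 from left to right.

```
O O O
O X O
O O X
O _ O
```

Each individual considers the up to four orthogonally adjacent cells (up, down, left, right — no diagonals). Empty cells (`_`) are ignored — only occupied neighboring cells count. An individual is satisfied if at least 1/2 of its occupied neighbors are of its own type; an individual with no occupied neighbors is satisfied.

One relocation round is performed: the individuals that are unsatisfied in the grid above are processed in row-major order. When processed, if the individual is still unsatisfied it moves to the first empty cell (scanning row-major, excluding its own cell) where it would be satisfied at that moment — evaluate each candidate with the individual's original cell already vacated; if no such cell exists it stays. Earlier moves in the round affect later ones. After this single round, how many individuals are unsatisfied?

Initially unsatisfied (in order): (2,2), (2,3), (3,2), (3,3), (4,3).
  (2,2): no empty cell satisfies it; stays.
  (2,3) → (4,2).
  (3,2): now satisfied by earlier moves; stays.
  (3,3) → (2,3).
  (4,3): now satisfied by earlier moves; stays.
Resulting grid:
O O O
O X X
O O _
O O O
Unsatisfied now: (2,2).

1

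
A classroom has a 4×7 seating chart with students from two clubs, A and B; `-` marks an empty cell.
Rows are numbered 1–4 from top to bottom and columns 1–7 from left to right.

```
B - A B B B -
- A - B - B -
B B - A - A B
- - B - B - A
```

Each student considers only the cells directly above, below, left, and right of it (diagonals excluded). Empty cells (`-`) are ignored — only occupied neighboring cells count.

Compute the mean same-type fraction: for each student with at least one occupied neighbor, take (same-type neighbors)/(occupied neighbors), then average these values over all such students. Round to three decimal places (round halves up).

0.397

(1,1)B — no occupied neighbors
(1,3)A 0/1
(1,4)B 2/3
(1,5)B 2/2
(1,6)B 2/2
(2,2)A 0/1
(2,4)B 1/2
(2,6)B 1/2
(3,1)B 1/1
(3,2)B 1/2
(3,4)A 0/1
(3,6)A 0/2
(3,7)B 0/2
(4,3)B — no occupied neighbors
(4,5)B — no occupied neighbors
(4,7)A 0/1
Sum over 13 students: 0/1 + 2/3 + 2/2 + 2/2 + 0/1 + 1/2 + 1/2 + 1/1 + 1/2 + 0/1 + 0/2 + 0/2 + 0/1 = 31/6; mean = 31/6 ÷ 13 = 31/78 = 0.397435… → 0.397.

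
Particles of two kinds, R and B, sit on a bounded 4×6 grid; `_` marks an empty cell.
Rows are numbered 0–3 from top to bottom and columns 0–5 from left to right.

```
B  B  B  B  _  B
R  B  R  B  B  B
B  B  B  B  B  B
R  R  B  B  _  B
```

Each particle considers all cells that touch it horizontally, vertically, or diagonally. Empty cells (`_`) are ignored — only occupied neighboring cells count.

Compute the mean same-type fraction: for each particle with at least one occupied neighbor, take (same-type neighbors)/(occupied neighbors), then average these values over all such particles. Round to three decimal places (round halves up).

0.694

(0,0)B 2/3
(0,1)B 3/5
(0,2)B 4/5
(0,3)B 3/4
(0,5)B 2/2
(1,0)R 0/5
(1,1)B 6/8
(1,2)R 0/8
(1,3)B 6/7
(1,4)B 7/7
(1,5)B 4/4
(2,0)B 2/5
(2,1)B 4/8
(2,2)B 6/8
(2,3)B 6/7
(2,4)B 7/7
(2,5)B 4/4
(3,0)R 1/3
(3,1)R 1/5
(3,2)B 4/5
(3,3)B 4/4
(3,5)B 2/2
Sum over 22 particles: 2/3 + 3/5 + 4/5 + 3/4 + 2/2 + 0/5 + 6/8 + 0/8 + 6/7 + 7/7 + 4/4 + 2/5 + 4/8 + 6/8 + 6/7 + 7/7 + 4/4 + 1/3 + 1/5 + 4/5 + 4/4 + 2/2 = 2137/140; mean = 2137/140 ÷ 22 = 2137/3080 = 0.693831… → 0.694.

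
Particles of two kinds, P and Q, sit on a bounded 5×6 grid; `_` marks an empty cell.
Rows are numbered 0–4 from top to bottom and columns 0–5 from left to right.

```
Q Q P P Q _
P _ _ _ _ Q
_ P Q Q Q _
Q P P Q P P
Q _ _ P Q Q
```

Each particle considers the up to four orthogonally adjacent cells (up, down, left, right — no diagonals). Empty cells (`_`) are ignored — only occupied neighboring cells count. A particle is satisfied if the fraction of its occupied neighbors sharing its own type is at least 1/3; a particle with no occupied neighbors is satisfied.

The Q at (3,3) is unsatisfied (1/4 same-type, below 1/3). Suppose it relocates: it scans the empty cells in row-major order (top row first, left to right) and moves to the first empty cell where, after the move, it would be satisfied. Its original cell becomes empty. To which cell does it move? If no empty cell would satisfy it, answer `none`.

Vacating (3,3). Empty cells in order:
  (0,5): 2/2 same-type → satisfied — stop here.

(0,5)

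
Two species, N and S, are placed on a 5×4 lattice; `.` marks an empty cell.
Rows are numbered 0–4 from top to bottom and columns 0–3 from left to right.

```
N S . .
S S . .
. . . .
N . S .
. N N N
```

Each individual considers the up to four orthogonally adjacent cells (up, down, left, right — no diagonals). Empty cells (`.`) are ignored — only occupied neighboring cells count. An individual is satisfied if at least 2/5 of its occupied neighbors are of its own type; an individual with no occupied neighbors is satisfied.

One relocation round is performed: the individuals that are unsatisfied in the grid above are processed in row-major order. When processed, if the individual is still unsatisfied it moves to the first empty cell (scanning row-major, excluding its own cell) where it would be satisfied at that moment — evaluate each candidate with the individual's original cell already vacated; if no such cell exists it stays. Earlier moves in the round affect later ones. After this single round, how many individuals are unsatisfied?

Initially unsatisfied (in order): (0,0), (3,2).
  (0,0) → (0,3).
  (3,2) → (0,0).
Resulting grid:
S S . N
S S . .
. . . .
N . . .
. N N N
All satisfied now.

0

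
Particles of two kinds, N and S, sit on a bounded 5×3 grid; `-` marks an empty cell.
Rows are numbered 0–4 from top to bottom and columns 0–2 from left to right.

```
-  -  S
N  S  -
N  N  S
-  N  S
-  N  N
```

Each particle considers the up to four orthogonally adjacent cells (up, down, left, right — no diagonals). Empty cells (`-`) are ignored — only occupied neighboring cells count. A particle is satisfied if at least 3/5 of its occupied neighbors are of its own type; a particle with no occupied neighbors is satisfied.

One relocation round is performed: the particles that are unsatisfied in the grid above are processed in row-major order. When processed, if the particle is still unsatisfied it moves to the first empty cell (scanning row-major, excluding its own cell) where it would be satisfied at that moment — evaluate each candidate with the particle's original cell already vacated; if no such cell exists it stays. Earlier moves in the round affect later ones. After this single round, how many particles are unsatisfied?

1

Initially unsatisfied (in order): (1,0), (1,1), (2,1), (2,2), (3,2), (4,2).
  (1,0) → (0,0).
  (1,1) → (1,2).
  (2,1): now satisfied by earlier moves; stays.
  (2,2): now satisfied by earlier moves; stays.
  (3,2): no empty cell satisfies it; stays.
  (4,2) → (1,0).
Resulting grid:
N - S
N - S
N N S
- N S
- N -
Unsatisfied now: (3,2).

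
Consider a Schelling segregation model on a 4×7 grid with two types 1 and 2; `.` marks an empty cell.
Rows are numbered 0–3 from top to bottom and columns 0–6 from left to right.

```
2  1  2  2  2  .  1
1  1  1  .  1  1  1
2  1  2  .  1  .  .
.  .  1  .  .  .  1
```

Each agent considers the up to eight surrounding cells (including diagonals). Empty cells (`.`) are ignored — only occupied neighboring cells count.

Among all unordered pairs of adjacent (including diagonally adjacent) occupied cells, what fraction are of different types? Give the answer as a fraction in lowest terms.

Scan each occupied cell's neighbors to the right and below (and the two forward diagonals) so each pair is counted once.
Row 0: 2(0,0)–1(0,1)≠ 2(0,0)–1(1,0)≠ 2(0,0)–1(1,1)≠ 1(0,1)–2(0,2)≠ 1(0,1)–1(1,1)= 1(0,1)–1(1,2)= 1(0,1)–1(1,0)= 2(0,2)–2(0,3)= 2(0,2)–1(1,2)≠ 2(0,2)–1(1,1)≠ 2(0,3)–2(0,4)= 2(0,3)–1(1,4)≠ 2(0,3)–1(1,2)≠ 2(0,4)–1(1,4)≠ 2(0,4)–1(1,5)≠ 1(0,6)–1(1,6)= 1(0,6)–1(1,5)=  → 10/17 unlike.
Row 1: 1(1,0)–1(1,1)= 1(1,0)–2(2,0)≠ 1(1,0)–1(2,1)= 1(1,1)–1(1,2)= 1(1,1)–1(2,1)= 1(1,1)–2(2,2)≠ 1(1,1)–2(2,0)≠ 1(1,2)–2(2,2)≠ 1(1,2)–1(2,1)= 1(1,4)–1(1,5)= 1(1,4)–1(2,4)= 1(1,5)–1(1,6)= 1(1,5)–1(2,4)=  → 4/13 unlike.
Row 2: 2(2,0)–1(2,1)≠ 1(2,1)–2(2,2)≠ 1(2,1)–1(3,2)= 2(2,2)–1(3,2)≠  → 3/4 unlike.
Total adjacent occupied pairs: 34; unlike-type pairs: 17.
17/34 reduces to 1/2.

1/2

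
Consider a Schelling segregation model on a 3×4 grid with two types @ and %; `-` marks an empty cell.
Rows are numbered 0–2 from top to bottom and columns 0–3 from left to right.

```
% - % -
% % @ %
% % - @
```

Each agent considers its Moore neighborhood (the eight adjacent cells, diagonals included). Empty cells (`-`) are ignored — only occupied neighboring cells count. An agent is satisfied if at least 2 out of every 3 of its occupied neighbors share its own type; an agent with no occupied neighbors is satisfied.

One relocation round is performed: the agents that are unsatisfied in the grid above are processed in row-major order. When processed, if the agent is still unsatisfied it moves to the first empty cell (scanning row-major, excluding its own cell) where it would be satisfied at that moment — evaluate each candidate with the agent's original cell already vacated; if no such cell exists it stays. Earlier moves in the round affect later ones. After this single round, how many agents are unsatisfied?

1

Initially unsatisfied (in order): (1,2), (1,3), (2,3).
  (1,2): no empty cell satisfies it; stays.
  (1,3) → (0,1).
  (2,3): now satisfied by earlier moves; stays.
Resulting grid:
% % % -
% % @ -
% % - @
Unsatisfied now: (1,2).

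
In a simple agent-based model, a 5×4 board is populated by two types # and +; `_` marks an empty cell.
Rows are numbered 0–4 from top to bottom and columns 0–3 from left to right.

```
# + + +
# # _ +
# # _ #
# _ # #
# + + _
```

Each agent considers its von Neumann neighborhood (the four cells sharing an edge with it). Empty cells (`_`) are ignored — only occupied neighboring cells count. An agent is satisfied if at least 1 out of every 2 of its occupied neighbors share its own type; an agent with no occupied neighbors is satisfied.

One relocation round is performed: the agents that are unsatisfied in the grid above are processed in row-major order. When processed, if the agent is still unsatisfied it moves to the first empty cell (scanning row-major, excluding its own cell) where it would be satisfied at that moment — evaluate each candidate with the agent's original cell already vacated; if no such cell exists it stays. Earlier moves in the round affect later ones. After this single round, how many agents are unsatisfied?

0

Initially unsatisfied (in order): (0,1).
  (0,1) → (1,2).
Resulting grid:
# _ + +
# # + +
# # _ #
# _ # #
# + + _
All satisfied now.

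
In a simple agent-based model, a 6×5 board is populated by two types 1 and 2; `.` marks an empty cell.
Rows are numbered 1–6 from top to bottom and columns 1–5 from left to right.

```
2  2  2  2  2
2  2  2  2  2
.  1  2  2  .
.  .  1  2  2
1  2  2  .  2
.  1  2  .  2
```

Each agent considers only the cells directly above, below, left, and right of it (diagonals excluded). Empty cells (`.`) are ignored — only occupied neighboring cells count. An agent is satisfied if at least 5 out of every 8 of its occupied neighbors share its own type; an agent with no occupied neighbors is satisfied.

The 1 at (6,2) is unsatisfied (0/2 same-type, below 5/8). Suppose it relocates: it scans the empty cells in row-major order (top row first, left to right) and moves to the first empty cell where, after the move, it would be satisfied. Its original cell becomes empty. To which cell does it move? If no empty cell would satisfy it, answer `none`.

Vacating (6,2). Empty cells in order:
  (3,1): 1/2 same-type → still unsatisfied.
  (3,5): 0/3 same-type → still unsatisfied.
  (4,1): 1/1 same-type → satisfied — stop here.

(4,1)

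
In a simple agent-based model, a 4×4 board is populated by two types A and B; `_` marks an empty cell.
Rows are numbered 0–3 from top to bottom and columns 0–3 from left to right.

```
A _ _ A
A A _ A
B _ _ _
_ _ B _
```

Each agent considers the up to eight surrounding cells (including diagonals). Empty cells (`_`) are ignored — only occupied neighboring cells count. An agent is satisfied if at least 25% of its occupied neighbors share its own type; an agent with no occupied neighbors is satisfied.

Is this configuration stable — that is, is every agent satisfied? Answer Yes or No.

No

(0,0)A 2/2 ok
(0,3)A 1/1 ok
(1,0)A 2/3 ok
(1,1)A 2/3 ok
(1,3)A 1/1 ok
(2,0)B 0/2 unhappy
(3,2)B 0/0 ok
For instance (2,0) has only 0/2 same-type neighbors, below 1/4.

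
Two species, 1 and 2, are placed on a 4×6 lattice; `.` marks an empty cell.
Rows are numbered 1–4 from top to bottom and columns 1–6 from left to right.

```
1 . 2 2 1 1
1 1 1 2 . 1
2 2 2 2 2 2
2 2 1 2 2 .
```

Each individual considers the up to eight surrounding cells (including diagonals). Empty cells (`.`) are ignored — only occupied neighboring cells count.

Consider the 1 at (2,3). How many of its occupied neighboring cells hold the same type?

Occupied neighbors of (2,3): (1,3)=2, (1,4)=2, (2,2)=1, (2,4)=2, (3,2)=2, (3,3)=2, (3,4)=2.
Same type (1): 1 of 7.

1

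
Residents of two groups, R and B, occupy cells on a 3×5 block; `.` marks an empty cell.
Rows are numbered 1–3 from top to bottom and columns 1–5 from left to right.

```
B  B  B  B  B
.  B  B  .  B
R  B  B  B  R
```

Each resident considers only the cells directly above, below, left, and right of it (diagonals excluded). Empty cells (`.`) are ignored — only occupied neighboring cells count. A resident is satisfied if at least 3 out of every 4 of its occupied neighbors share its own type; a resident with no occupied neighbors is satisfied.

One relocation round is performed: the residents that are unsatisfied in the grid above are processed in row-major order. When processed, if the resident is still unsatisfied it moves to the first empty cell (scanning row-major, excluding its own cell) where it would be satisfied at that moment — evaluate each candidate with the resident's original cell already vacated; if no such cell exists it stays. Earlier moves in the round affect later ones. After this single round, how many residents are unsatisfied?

4

Initially unsatisfied (in order): (2,5), (3,1), (3,2), (3,4), (3,5).
  (2,5) → (2,4).
  (3,1): no empty cell satisfies it; stays.
  (3,2): no empty cell satisfies it; stays.
  (3,4): no empty cell satisfies it; stays.
  (3,5): no empty cell satisfies it; stays.
Resulting grid:
B B B B B
. B B B .
R B B B R
Unsatisfied now: (3,1), (3,2), (3,4), (3,5).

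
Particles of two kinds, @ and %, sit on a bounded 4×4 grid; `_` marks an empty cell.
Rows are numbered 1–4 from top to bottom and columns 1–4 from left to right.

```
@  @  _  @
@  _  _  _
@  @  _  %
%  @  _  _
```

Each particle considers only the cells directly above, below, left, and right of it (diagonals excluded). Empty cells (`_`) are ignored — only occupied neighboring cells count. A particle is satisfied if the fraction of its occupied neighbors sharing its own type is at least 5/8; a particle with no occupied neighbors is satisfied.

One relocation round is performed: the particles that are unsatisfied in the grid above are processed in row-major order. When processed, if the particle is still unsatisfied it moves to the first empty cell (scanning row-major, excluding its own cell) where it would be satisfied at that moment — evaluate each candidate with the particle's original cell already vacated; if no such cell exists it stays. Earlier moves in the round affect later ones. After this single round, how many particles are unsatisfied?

0

Initially unsatisfied (in order): (4,1), (4,2).
  (4,1) → (2,3).
  (4,2): now satisfied by earlier moves; stays.
Resulting grid:
@ @ _ @
@ _ % _
@ @ _ %
_ @ _ _
All satisfied now.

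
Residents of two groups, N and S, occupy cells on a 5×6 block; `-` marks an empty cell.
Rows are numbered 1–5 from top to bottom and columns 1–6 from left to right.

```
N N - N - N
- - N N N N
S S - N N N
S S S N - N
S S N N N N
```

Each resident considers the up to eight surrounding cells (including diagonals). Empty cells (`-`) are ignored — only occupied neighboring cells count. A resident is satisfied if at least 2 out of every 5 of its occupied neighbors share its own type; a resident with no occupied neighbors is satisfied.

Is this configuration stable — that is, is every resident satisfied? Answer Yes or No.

Row 1: (1,1)N 1/1 ✓ · (1,2)N 2/2 ✓ · (1,4)N 3/3 ✓ · (1,6)N 2/2 ✓
Row 2: (2,3)N 4/5 ✓ · (2,4)N 5/5 ✓ · (2,5)N 7/7 ✓ · (2,6)N 4/4 ✓
Row 3: (3,1)S 3/3 ✓ · (3,2)S 4/5 ✓ · (3,4)N 5/6 ✓ · (3,5)N 7/7 ✓ · (3,6)N 4/4 ✓
Row 4: (4,1)S 5/5 ✓ · (4,2)S 6/7 ✓ · (4,3)S 3/7 ✓ · (4,4)N 5/6 ✓ · (4,6)N 4/4 ✓
Row 5: (5,1)S 3/3 ✓ · (5,2)S 4/5 ✓ · (5,3)N 2/5 ✓ · (5,4)N 3/4 ✓ · (5,5)N 4/4 ✓ · (5,6)N 2/2 ✓
All meet the threshold, so the configuration is stable.

Yes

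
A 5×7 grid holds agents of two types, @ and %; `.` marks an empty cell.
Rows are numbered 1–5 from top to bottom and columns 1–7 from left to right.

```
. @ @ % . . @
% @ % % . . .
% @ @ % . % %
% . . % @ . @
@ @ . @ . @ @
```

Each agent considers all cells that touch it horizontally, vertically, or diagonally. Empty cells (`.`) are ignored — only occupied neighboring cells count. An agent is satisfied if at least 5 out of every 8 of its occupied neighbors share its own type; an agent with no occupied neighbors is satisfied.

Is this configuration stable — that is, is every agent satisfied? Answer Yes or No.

Row 1: (1,2)@ 2/4 ✗ · (1,3)@ 2/5 ✗ · (1,4)% 2/3 ✓ · (1,7)@ 0/0 ✓
Row 2: (2,1)% 1/4 ✗ · (2,2)@ 4/7 ✗ · (2,3)% 3/8 ✗ · (2,4)% 3/5 ✗
Row 3: (3,1)% 2/4 ✗ · (3,2)@ 2/6 ✗ · (3,3)@ 2/6 ✗ · (3,4)% 3/5 ✗ · (3,6)% 1/3 ✗ · (3,7)% 1/2 ✗
Row 4: (4,1)% 1/4 ✗ · (4,4)% 1/4 ✗ · (4,5)@ 2/5 ✗ · (4,7)@ 2/4 ✗
Row 5: (5,1)@ 1/2 ✗ · (5,2)@ 1/2 ✗ · (5,4)@ 1/2 ✗ · (5,6)@ 3/3 ✓ · (5,7)@ 2/2 ✓
For instance (1,2) has only 2/4 same-type neighbors, below 5/8.

No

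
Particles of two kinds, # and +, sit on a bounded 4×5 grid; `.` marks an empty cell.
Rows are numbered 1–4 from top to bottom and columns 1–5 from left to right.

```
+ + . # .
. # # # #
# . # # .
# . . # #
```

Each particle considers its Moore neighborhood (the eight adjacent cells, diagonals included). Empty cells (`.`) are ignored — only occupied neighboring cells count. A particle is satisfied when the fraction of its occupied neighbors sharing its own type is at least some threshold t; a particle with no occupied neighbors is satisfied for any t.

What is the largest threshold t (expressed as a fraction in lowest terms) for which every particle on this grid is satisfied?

(1,1)+ 1/2
(1,2)+ 1/3
(1,4)# 3/3
(2,2)# 3/5
(2,3)# 5/6
(2,4)# 5/5
(2,5)# 3/3
(3,1)# 2/2
(3,3)# 5/5
(3,4)# 6/6
(4,1)# 1/1
(4,4)# 3/3
(4,5)# 2/2
The smallest same-type fraction is 1/3 at (1,2), which reduces to 1/3. Any threshold above that leaves this particle unsatisfied.

1/3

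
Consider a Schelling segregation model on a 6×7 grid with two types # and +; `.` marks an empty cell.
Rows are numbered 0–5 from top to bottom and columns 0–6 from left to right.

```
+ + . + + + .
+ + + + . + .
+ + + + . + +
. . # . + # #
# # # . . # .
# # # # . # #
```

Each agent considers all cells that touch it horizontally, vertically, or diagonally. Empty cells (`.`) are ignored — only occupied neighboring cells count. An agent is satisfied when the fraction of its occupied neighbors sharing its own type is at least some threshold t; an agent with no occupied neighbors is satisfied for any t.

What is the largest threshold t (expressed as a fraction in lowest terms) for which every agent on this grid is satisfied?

Row 0: (0,0)+ 3/3 · (0,1)+ 4/4 · (0,3)+ 3/3 · (0,4)+ 4/4 · (0,5)+ 2/2
Row 1: (1,0)+ 5/5 · (1,1)+ 7/7 · (1,2)+ 7/7 · (1,3)+ 5/5 · (1,5)+ 4/4
Row 2: (2,0)+ 3/3 · (2,1)+ 5/6 · (2,2)+ 5/6 · (2,3)+ 4/5 · (2,5)+ 3/5 · (2,6)+ 2/4
Row 3: (3,2)# 2/5 · (3,4)+ 2/4 · (3,5)# 2/5 · (3,6)# 2/4
Row 4: (4,0)# 3/3 · (4,1)# 6/6 · (4,2)# 5/5 · (4,5)# 4/5
Row 5: (5,0)# 3/3 · (5,1)# 5/5 · (5,2)# 4/4 · (5,3)# 2/2 · (5,5)# 2/2 · (5,6)# 2/2
The smallest same-type fraction is 2/5 at (3,2), which reduces to 2/5. Any threshold above that leaves this agent unsatisfied.

2/5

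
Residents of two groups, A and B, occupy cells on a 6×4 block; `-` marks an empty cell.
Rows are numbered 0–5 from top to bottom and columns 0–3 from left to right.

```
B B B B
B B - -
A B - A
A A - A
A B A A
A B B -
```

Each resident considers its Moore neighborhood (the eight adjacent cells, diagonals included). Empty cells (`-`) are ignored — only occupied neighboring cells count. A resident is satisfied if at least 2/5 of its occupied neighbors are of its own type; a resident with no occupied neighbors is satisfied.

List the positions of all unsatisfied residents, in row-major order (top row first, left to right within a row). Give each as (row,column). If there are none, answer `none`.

(4,1), (5,0)

(0,0)B 3/3 ✓
(0,1)B 4/4 ✓
(0,2)B 3/3 ✓
(0,3)B 1/1 ✓
(1,0)B 4/5 ✓
(1,1)B 5/6 ✓
(2,0)A 2/5 ✓
(2,1)B 2/5 ✓
(2,3)A 1/1 ✓
(3,0)A 3/5 ✓
(3,1)A 4/6 ✓
(3,3)A 3/3 ✓
(4,0)A 3/5 ✓
(4,1)B 2/7 ✗
(4,2)A 3/6 ✓
(4,3)A 2/3 ✓
(5,0)A 1/3 ✗
(5,1)B 2/5 ✓
(5,2)B 2/4 ✓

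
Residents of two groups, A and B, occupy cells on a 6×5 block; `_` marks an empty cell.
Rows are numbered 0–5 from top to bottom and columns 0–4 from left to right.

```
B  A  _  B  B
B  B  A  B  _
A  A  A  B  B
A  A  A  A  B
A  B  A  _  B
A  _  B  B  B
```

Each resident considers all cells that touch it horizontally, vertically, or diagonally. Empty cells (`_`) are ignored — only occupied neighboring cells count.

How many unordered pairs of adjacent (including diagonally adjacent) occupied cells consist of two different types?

Scan each occupied cell's neighbors to the right and below (and the two forward diagonals) so each pair is counted once.
Row 0: B(0,0)–A(0,1)≠ B(0,0)–B(1,0)= B(0,0)–B(1,1)= A(0,1)–B(1,1)≠ A(0,1)–A(1,2)= A(0,1)–B(1,0)≠ B(0,3)–B(0,4)= B(0,3)–B(1,3)= B(0,3)–A(1,2)≠ B(0,4)–B(1,3)=  → 4/10 unlike.
Row 1: B(1,0)–B(1,1)= B(1,0)–A(2,0)≠ B(1,0)–A(2,1)≠ B(1,1)–A(1,2)≠ B(1,1)–A(2,1)≠ B(1,1)–A(2,2)≠ B(1,1)–A(2,0)≠ A(1,2)–B(1,3)≠ A(1,2)–A(2,2)= A(1,2)–B(2,3)≠ A(1,2)–A(2,1)= B(1,3)–B(2,3)= B(1,3)–B(2,4)= B(1,3)–A(2,2)≠  → 9/14 unlike.
Row 2: A(2,0)–A(2,1)= A(2,0)–A(3,0)= A(2,0)–A(3,1)= A(2,1)–A(2,2)= A(2,1)–A(3,1)= A(2,1)–A(3,2)= A(2,1)–A(3,0)= A(2,2)–B(2,3)≠ A(2,2)–A(3,2)= A(2,2)–A(3,3)= A(2,2)–A(3,1)= B(2,3)–B(2,4)= B(2,3)–A(3,3)≠ B(2,3)–B(3,4)= B(2,3)–A(3,2)≠ B(2,4)–B(3,4)= B(2,4)–A(3,3)≠  → 4/17 unlike.
Row 3: A(3,0)–A(3,1)= A(3,0)–A(4,0)= A(3,0)–B(4,1)≠ A(3,1)–A(3,2)= A(3,1)–B(4,1)≠ A(3,1)–A(4,2)= A(3,1)–A(4,0)= A(3,2)–A(3,3)= A(3,2)–A(4,2)= A(3,2)–B(4,1)≠ A(3,3)–B(3,4)≠ A(3,3)–B(4,4)≠ A(3,3)–A(4,2)= B(3,4)–B(4,4)=  → 5/14 unlike.
Row 4: A(4,0)–B(4,1)≠ A(4,0)–A(5,0)= B(4,1)–A(4,2)≠ B(4,1)–B(5,2)= B(4,1)–A(5,0)≠ A(4,2)–B(5,2)≠ A(4,2)–B(5,3)≠ B(4,4)–B(5,4)= B(4,4)–B(5,3)=  → 5/9 unlike.
Row 5: B(5,2)–B(5,3)= B(5,3)–B(5,4)=  → 0/2 unlike.
Total adjacent occupied pairs: 66; unlike-type pairs: 27.

27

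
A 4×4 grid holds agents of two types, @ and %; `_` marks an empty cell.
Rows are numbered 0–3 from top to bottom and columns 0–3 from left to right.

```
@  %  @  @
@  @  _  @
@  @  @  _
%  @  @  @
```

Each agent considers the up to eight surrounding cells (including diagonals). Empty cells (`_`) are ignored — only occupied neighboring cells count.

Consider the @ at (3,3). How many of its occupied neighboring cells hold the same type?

Occupied neighbors of (3,3): (2,2)=@, (3,2)=@.
Same type (@): 2 of 2.

2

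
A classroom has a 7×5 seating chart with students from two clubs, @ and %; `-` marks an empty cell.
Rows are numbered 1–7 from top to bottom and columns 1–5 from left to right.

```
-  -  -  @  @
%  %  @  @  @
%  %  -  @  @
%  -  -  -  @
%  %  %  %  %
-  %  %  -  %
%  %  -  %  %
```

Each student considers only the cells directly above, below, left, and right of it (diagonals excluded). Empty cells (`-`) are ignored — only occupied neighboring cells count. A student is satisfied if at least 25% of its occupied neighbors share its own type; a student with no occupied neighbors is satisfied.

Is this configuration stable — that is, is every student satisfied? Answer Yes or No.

Yes

(1,4)@ 2/2 ok
(1,5)@ 2/2 ok
(2,1)% 2/2 ok
(2,2)% 2/3 ok
(2,3)@ 1/2 ok
(2,4)@ 4/4 ok
(2,5)@ 3/3 ok
(3,1)% 3/3 ok
(3,2)% 2/2 ok
(3,4)@ 2/2 ok
(3,5)@ 3/3 ok
(4,1)% 2/2 ok
(4,5)@ 1/2 ok
(5,1)% 2/2 ok
(5,2)% 3/3 ok
(5,3)% 3/3 ok
(5,4)% 2/2 ok
(5,5)% 2/3 ok
(6,2)% 3/3 ok
(6,3)% 2/2 ok
(6,5)% 2/2 ok
(7,1)% 1/1 ok
(7,2)% 2/2 ok
(7,4)% 1/1 ok
(7,5)% 2/2 ok
All meet the threshold, so the configuration is stable.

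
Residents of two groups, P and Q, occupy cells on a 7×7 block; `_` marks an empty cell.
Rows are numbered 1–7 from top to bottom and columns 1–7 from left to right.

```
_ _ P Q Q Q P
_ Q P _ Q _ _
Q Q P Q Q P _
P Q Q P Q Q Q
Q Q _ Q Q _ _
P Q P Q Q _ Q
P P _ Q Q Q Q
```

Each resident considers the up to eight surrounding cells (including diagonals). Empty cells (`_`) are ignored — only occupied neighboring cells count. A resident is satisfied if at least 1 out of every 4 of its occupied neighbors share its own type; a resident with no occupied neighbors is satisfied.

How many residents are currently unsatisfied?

5

Row 1: (1,3)P 1/3 ✓ · (1,4)Q 2/4 ✓ · (1,5)Q 3/3 ✓ · (1,6)Q 2/3 ✓ · (1,7)P 0/1 ✗
Row 2: (2,2)Q 2/5 ✓ · (2,3)P 2/6 ✓ · (2,5)Q 5/6 ✓
Row 3: (3,1)Q 3/4 ✓ · (3,2)Q 4/7 ✓ · (3,3)P 2/7 ✓ · (3,4)Q 4/7 ✓ · (3,5)Q 4/6 ✓ · (3,6)P 0/5 ✗
Row 4: (4,1)P 0/5 ✗ · (4,2)Q 5/7 ✓ · (4,3)Q 5/7 ✓ · (4,4)P 1/7 ✗ · (4,5)Q 5/7 ✓ · (4,6)Q 4/5 ✓ · (4,7)Q 1/2 ✓
Row 5: (5,1)Q 3/5 ✓ · (5,2)Q 4/7 ✓ · (5,4)Q 5/7 ✓ · (5,5)Q 5/6 ✓
Row 6: (6,1)P 2/5 ✓ · (6,2)Q 2/6 ✓ · (6,3)P 1/6 ✗ · (6,4)Q 5/6 ✓ · (6,5)Q 6/6 ✓ · (6,7)Q 2/2 ✓
Row 7: (7,1)P 2/3 ✓ · (7,2)P 3/4 ✓ · (7,4)Q 3/4 ✓ · (7,5)Q 4/4 ✓ · (7,6)Q 4/4 ✓ · (7,7)Q 2/2 ✓
Unsatisfied: (1,7), (3,6), (4,1), (4,4), (6,3) — 5 in total.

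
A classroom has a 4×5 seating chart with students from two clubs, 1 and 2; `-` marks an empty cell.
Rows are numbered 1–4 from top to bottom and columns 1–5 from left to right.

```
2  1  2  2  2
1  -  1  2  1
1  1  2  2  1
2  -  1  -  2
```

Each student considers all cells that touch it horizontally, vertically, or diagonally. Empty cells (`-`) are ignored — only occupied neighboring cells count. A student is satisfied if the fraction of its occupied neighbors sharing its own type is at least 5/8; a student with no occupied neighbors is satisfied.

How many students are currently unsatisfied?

12

Row 1: (1,1)2 0/2 ✗ · (1,2)1 2/4 ✗ · (1,3)2 2/4 ✗ · (1,4)2 3/5 ✗ · (1,5)2 2/3 ✓
Row 2: (2,1)1 3/4 ✓ · (2,3)1 2/7 ✗ · (2,4)2 5/8 ✓ · (2,5)1 1/5 ✗
Row 3: (3,1)1 2/3 ✓ · (3,2)1 4/6 ✓ · (3,3)2 2/5 ✗ · (3,4)2 3/7 ✗ · (3,5)1 1/4 ✗
Row 4: (4,1)2 0/2 ✗ · (4,3)1 1/3 ✗ · (4,5)2 1/2 ✗
Unsatisfied: (1,1), (1,2), (1,3), (1,4), (2,3), (2,5), (3,3), (3,4), (3,5), (4,1), (4,3), (4,5) — 12 in total.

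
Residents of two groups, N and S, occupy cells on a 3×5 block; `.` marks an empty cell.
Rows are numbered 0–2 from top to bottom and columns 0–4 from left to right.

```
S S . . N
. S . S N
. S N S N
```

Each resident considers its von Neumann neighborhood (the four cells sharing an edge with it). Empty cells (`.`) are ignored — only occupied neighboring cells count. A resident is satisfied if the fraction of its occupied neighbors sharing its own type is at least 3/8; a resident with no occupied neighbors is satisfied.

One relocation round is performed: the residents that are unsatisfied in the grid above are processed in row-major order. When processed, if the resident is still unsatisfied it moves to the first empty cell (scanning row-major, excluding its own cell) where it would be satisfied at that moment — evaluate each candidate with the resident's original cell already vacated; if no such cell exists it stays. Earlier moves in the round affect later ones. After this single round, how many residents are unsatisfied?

Initially unsatisfied (in order): (2,2), (2,3).
  (2,2) → (0,3).
  (2,3): now satisfied by earlier moves; stays.
Resulting grid:
S S . N N
. S . S N
. S . S N
Unsatisfied now: (1,3).

1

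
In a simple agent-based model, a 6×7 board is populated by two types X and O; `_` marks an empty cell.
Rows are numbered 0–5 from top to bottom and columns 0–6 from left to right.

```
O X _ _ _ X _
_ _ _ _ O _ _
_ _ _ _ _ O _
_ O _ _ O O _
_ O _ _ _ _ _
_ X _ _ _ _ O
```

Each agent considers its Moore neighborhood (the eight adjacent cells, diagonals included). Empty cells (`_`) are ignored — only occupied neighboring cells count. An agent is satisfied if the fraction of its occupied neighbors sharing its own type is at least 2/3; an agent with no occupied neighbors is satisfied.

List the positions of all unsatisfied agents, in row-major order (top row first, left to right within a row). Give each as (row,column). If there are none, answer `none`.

Row 0: (0,0)O 0/1 ✗ · (0,1)X 0/1 ✗ · (0,5)X 0/1 ✗
Row 1: (1,4)O 1/2 ✗
Row 2: (2,5)O 3/3 ✓
Row 3: (3,1)O 1/1 ✓ · (3,4)O 2/2 ✓ · (3,5)O 2/2 ✓
Row 4: (4,1)O 1/2 ✗
Row 5: (5,1)X 0/1 ✗ · (5,6)O 0/0 ✓

(0,0), (0,1), (0,5), (1,4), (4,1), (5,1)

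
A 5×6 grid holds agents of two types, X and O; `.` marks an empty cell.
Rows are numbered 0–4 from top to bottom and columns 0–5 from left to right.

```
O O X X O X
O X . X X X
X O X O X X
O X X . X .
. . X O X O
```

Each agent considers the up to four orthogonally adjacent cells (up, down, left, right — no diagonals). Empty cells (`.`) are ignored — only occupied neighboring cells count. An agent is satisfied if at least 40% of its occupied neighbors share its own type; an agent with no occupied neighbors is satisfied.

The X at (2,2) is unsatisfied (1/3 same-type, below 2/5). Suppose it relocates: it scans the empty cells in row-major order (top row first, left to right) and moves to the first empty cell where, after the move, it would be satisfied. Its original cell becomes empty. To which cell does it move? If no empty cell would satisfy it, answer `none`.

Vacating (2,2). Empty cells in order:
  (1,2): 3/3 same-type → satisfied — stop here.

(1,2)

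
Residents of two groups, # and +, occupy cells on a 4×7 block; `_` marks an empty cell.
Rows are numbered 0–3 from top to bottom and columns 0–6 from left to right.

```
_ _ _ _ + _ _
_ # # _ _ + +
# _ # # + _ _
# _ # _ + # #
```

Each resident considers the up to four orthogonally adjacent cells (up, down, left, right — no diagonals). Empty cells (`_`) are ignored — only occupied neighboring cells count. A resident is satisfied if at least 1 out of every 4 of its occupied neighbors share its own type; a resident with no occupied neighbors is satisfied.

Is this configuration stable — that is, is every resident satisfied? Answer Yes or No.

Yes

(0,4)+ 0/0 ✓
(1,1)# 1/1 ✓
(1,2)# 2/2 ✓
(1,5)+ 1/1 ✓
(1,6)+ 1/1 ✓
(2,0)# 1/1 ✓
(2,2)# 3/3 ✓
(2,3)# 1/2 ✓
(2,4)+ 1/2 ✓
(3,0)# 1/1 ✓
(3,2)# 1/1 ✓
(3,4)+ 1/2 ✓
(3,5)# 1/2 ✓
(3,6)# 1/1 ✓
All meet the threshold, so the configuration is stable.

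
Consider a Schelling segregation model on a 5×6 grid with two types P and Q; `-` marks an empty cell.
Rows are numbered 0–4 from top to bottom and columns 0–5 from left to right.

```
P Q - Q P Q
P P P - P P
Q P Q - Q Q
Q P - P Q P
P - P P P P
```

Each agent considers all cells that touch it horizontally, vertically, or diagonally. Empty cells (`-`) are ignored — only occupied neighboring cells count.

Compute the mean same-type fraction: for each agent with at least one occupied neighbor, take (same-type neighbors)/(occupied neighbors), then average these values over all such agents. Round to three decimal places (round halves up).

Row 0: (0,0)P 2/3 · (0,1)Q 0/4 · (0,3)Q 0/3 · (0,4)P 2/4 · (0,5)Q 0/3
Row 1: (1,0)P 3/5 · (1,1)P 4/7 · (1,2)P 2/5 · (1,4)P 2/6 · (1,5)P 2/5
Row 2: (2,0)Q 1/5 · (2,1)P 4/7 · (2,2)Q 0/5 · (2,4)Q 2/6 · (2,5)Q 2/5
Row 3: (3,0)Q 1/4 · (3,1)P 3/6 · (3,3)P 3/6 · (3,4)Q 2/7 · (3,5)P 2/5
Row 4: (4,0)P 1/2 · (4,2)P 3/3 · (4,3)P 3/4 · (4,4)P 4/5 · (4,5)P 2/3
Sum over 25 agents: 2/3 + 0/4 + 0/3 + 2/4 + 0/3 + 3/5 + 4/7 + 2/5 + 2/6 + 2/5 + 1/5 + 4/7 + 0/5 + 2/6 + 2/5 + 1/4 + 3/6 + 3/6 + 2/7 + 2/5 + 1/2 + 3/3 + 3/4 + 4/5 + 2/3 = 372/35; mean = 372/35 ÷ 25 = 372/875 = 0.425142… → 0.425.

0.425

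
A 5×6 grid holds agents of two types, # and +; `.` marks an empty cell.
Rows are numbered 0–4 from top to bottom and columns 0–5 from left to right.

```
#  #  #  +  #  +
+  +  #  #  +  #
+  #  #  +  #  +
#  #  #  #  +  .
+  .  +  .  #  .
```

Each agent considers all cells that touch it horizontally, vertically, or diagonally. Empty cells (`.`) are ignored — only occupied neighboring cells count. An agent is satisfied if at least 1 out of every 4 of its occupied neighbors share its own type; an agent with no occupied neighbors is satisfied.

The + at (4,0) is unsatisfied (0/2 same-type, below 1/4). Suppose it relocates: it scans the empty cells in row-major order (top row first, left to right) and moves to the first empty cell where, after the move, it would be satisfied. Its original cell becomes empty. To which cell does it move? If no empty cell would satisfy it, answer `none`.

Vacating (4,0). Empty cells in order:
  (3,5): 2/4 same-type → satisfied — stop here.

(3,5)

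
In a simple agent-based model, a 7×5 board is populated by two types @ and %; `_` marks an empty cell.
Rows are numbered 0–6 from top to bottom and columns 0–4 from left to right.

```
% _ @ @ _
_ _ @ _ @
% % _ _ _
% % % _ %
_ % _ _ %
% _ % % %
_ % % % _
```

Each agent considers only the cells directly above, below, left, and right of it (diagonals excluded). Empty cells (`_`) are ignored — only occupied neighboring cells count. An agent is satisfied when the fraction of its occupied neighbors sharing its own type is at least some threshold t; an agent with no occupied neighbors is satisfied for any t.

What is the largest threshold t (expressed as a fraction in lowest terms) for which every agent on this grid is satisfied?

Row 0: (0,0)% — no occupied neighbors · (0,2)@ 2/2 · (0,3)@ 1/1
Row 1: (1,2)@ 1/1 · (1,4)@ — no occupied neighbors
Row 2: (2,0)% 2/2 · (2,1)% 2/2
Row 3: (3,0)% 2/2 · (3,1)% 4/4 · (3,2)% 1/1 · (3,4)% 1/1
Row 4: (4,1)% 1/1 · (4,4)% 2/2
Row 5: (5,0)% — no occupied neighbors · (5,2)% 2/2 · (5,3)% 3/3 · (5,4)% 2/2
Row 6: (6,1)% 1/1 · (6,2)% 3/3 · (6,3)% 2/2
The smallest same-type fraction is 2/2 at (0,2), which reduces to 1/1. Any threshold above that leaves this agent unsatisfied.

1/1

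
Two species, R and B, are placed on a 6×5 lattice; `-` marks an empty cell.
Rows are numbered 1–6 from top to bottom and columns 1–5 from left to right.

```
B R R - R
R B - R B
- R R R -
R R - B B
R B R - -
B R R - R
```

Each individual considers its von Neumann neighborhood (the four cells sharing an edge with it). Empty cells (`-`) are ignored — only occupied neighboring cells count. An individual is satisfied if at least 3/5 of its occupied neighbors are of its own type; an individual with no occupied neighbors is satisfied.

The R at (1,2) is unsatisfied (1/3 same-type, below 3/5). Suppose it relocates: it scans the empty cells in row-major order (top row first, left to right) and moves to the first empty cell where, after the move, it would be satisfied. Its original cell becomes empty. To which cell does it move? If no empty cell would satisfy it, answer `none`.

(1,4)

Vacating (1,2). Empty cells in order:
  (1,4): 3/3 same-type → satisfied — stop here.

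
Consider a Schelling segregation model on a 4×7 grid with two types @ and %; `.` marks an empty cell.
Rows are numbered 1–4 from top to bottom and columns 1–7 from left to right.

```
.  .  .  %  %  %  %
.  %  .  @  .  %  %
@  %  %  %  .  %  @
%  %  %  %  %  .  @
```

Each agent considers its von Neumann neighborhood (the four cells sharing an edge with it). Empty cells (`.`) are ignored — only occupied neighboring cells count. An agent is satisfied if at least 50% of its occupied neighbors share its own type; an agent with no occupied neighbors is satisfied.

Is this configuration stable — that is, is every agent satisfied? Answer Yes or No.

(1,4)% 1/2 satisfied
(1,5)% 2/2 satisfied
(1,6)% 3/3 satisfied
(1,7)% 2/2 satisfied
(2,2)% 1/1 satisfied
(2,4)@ 0/2 not
(2,6)% 3/3 satisfied
(2,7)% 2/3 satisfied
(3,1)@ 0/2 not
(3,2)% 3/4 satisfied
(3,3)% 3/3 satisfied
(3,4)% 2/3 satisfied
(3,6)% 1/2 satisfied
(3,7)@ 1/3 not
(4,1)% 1/2 satisfied
(4,2)% 3/3 satisfied
(4,3)% 3/3 satisfied
(4,4)% 3/3 satisfied
(4,5)% 1/1 satisfied
(4,7)@ 1/1 satisfied
For instance (2,4) has only 0/2 same-type neighbors, below 1/2.

No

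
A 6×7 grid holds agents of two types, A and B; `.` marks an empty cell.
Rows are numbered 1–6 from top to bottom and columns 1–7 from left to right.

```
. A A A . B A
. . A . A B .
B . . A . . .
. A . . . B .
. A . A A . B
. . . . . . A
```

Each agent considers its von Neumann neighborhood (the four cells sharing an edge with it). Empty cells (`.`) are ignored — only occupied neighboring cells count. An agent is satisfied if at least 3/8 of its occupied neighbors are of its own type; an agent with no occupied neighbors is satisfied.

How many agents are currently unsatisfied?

(1,2)A 1/1 ✓
(1,3)A 3/3 ✓
(1,4)A 1/1 ✓
(1,6)B 1/2 ✓
(1,7)A 0/1 ✗
(2,3)A 1/1 ✓
(2,5)A 0/1 ✗
(2,6)B 1/2 ✓
(3,1)B 0/0 ✓
(3,4)A 0/0 ✓
(4,2)A 1/1 ✓
(4,6)B 0/0 ✓
(5,2)A 1/1 ✓
(5,4)A 1/1 ✓
(5,5)A 1/1 ✓
(5,7)B 0/1 ✗
(6,7)A 0/1 ✗
Unsatisfied: (1,7), (2,5), (5,7), (6,7) — 4 in total.

4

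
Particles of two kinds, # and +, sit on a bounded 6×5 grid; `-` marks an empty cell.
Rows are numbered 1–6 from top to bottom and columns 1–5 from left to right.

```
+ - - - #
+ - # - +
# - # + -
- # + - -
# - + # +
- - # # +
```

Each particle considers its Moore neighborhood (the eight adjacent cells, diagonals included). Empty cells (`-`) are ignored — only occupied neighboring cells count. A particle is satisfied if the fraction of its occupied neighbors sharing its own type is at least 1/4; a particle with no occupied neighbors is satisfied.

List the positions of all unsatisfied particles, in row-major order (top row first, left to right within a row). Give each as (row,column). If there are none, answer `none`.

(1,5), (5,3)

(1,1)+ 1/1 satisfied
(1,5)# 0/1 not
(2,1)+ 1/2 satisfied
(2,3)# 1/2 satisfied
(2,5)+ 1/2 satisfied
(3,1)# 1/2 satisfied
(3,3)# 2/4 satisfied
(3,4)+ 2/4 satisfied
(4,2)# 3/5 satisfied
(4,3)+ 2/5 satisfied
(5,1)# 1/1 satisfied
(5,3)+ 1/5 not
(5,4)# 2/6 satisfied
(5,5)+ 1/3 satisfied
(6,3)# 2/3 satisfied
(6,4)# 2/5 satisfied
(6,5)+ 1/3 satisfied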